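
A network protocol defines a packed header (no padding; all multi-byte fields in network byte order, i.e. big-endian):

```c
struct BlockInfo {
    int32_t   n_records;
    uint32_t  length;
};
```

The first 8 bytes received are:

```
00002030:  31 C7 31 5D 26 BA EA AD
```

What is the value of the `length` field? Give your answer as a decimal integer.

649783981

`length` follows `n_records` (4 bytes), so it starts at byte offset 4 and occupies 4 bytes.
Bytes at offsets 4..7: 26 BA EA AD.
Big-endian: lowest address holds the most-significant byte.
The bytes are already most-significant first: 0x26BAEAAD.
0x26BAEAAD = 649783981.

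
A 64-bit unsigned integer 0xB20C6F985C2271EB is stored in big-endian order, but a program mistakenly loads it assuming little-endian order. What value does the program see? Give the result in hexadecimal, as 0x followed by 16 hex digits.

0xEB71225C986F0CB2

Stored big-endian, the bytes at ascending addresses are B2 0C 6F 98 5C 22 71 EB.
Read back as little-endian, the first byte is least significant, giving 0xEB71225C986F0CB2.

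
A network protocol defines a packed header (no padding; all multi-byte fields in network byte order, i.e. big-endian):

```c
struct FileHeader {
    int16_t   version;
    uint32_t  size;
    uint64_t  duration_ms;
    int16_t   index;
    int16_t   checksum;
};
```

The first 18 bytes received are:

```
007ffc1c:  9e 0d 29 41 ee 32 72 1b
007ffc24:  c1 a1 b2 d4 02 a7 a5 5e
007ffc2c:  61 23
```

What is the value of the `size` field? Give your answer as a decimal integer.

692186674

`size` follows `version` (2 bytes), so it starts at byte offset 2 and occupies 4 bytes.
Bytes at offsets 2..5: 29 41 EE 32.
In big-endian order the high byte comes first in memory.
The bytes are already most-significant first: 0x2941EE32.
0x2941EE32 = 692186674.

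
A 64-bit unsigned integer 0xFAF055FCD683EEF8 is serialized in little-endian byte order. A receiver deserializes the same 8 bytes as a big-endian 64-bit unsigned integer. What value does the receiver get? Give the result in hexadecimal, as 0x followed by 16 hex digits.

Stored little-endian, the bytes at ascending addresses are F8 EE 83 D6 FC 55 F0 FA.
Read back as big-endian, the last byte is least significant, giving 0xF8EE83D6FC55F0FA.

0xF8EE83D6FC55F0FA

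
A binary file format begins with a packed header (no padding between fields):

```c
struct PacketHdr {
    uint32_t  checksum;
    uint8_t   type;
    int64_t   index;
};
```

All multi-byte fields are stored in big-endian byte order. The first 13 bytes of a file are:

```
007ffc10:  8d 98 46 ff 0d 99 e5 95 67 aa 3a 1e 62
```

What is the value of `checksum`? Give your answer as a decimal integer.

2375567103

`checksum` is the first field, at byte offset 0, occupying 4 bytes.
Bytes at offsets 0..3: 8D 98 46 FF.
Big-endian: lowest address holds the most-significant byte.
The bytes are already most-significant first: 0x8D9846FF.
0x8D9846FF = 2375567103.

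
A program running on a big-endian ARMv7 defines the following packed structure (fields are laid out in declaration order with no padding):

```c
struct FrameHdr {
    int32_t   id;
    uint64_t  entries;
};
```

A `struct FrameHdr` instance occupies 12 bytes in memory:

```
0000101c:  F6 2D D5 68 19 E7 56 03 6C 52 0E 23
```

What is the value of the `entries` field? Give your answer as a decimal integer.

1866555143270567459

`entries` follows `id` (4 bytes), so it starts at byte offset 4 and occupies 8 bytes.
Bytes at offsets 4..11: 19 E7 56 03 6C 52 0E 23.
In big-endian order the high byte comes first in memory.
The bytes are already most-significant first: 0x19E756036C520E23.
0x19E756036C520E23 = 1866555143270567459.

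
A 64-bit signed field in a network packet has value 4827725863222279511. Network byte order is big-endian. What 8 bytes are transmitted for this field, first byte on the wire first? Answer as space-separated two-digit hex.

42 FF 87 18 1E 54 7D 57

4827725863222279511 in hexadecimal, padded to 64 bits, is 0x42FF87181E547D57.
Split into bytes (most-significant first): 42 FF 87 18 1E 54 7D 57.
In big-endian order the high byte comes first in memory.
So the memory order matches the most-significant-first order: 42 FF 87 18 1E 54 7D 57.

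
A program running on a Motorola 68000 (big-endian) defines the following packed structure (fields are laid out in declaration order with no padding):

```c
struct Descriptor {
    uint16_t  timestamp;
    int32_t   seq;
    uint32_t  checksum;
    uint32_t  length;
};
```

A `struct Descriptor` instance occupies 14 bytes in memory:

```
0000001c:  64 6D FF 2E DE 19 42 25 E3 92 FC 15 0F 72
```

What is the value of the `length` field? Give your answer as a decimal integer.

4229238642

`length` follows `timestamp` (2 B), `seq` (4 B), `checksum` (4 B), so it starts at offset 2 + 4 + 4 = 10 and occupies 4 bytes.
Bytes at offsets 10..13: FC 15 0F 72.
Big-endian stores the most-significant byte at the lowest address.
The bytes are already most-significant first: 0xFC150F72.
0xFC150F72 = 4229238642.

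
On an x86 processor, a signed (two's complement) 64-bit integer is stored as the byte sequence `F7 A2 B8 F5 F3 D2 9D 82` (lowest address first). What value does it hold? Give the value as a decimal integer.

In little-endian order the low byte comes first in memory.
Reassemble most-significant byte first: 82 9D D2 F3 F5 B8 A2 F7 → 0x829DD2F3F5B8A2F7.
Top bit is set, so as a signed 64-bit value this is 0x829DD2F3F5B8A2F7 − 2^64 = -9034833332193942793.

-9034833332193942793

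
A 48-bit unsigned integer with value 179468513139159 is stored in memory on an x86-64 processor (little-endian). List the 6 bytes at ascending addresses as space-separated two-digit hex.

179468513139159 in hexadecimal, padded to 48 bits, is 0xA339C4F959D7.
Split into bytes (most-significant first): A3 39 C4 F9 59 D7.
Little-endian: lowest address holds the least-significant byte.
So at ascending addresses the bytes are D7 59 F9 C4 39 A3.

D7 59 F9 C4 39 A3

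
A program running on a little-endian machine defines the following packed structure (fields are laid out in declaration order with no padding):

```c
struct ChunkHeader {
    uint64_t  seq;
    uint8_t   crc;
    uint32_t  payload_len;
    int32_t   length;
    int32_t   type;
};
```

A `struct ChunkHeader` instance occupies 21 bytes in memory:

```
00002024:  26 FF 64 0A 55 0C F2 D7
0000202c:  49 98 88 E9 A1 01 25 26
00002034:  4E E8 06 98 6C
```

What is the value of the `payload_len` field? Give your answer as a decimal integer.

`payload_len` follows `seq` (8 B), `crc` (1 B), so it starts at offset 8 + 1 = 9 and occupies 4 bytes.
Bytes at offsets 9..12: 98 88 E9 A1.
In little-endian order the low byte comes first in memory.
Reassemble most-significant byte first: A1 E9 88 98 → 0xA1E98898.
0xA1E98898 = 2716436632.

2716436632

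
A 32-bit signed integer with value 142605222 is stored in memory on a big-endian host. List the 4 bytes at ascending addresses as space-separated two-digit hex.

142605222 in hexadecimal, padded to 32 bits, is 0x087FFBA6.
Split into bytes (most-significant first): 08 7F FB A6.
In big-endian order the high byte comes first in memory.
So the memory order matches the most-significant-first order: 08 7F FB A6.

08 7F FB A6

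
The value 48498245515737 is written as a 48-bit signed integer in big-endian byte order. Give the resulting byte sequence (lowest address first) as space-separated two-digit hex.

2C 1B E0 B2 39 D9

48498245515737 in hexadecimal, padded to 48 bits, is 0x2C1BE0B239D9.
Split into bytes (most-significant first): 2C 1B E0 B2 39 D9.
Big-endian: lowest address holds the most-significant byte.
So the memory order matches the most-significant-first order: 2C 1B E0 B2 39 D9.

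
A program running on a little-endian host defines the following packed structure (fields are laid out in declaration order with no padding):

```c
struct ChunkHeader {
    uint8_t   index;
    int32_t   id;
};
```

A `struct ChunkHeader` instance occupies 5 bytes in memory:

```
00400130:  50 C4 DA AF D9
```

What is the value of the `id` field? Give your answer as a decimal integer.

`id` follows `index` (1 byte), so it starts at byte offset 1 and occupies 4 bytes.
Bytes at offsets 1..4: C4 DA AF D9.
In little-endian order the low byte comes first in memory.
Reassemble most-significant byte first: D9 AF DA C4 → 0xD9AFDAC4.
Top bit is set, so as a signed 32-bit value this is 0xD9AFDAC4 − 2^32 = -642786620.

-642786620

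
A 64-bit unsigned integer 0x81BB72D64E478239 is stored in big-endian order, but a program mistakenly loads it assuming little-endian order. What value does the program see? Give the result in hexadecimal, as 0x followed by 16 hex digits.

Stored big-endian, the bytes at ascending addresses are 81 BB 72 D6 4E 47 82 39.
Read back as little-endian, the first byte is least significant, giving 0x3982474ED672BB81.

0x3982474ED672BB81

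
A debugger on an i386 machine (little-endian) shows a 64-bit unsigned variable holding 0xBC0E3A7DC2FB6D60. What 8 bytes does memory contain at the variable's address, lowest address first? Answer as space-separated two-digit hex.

Split into bytes (most-significant first): BC 0E 3A 7D C2 FB 6D 60.
Little-endian stores the least-significant byte at the lowest address.
So at ascending addresses the bytes are 60 6D FB C2 7D 3A 0E BC.

60 6D FB C2 7D 3A 0E BC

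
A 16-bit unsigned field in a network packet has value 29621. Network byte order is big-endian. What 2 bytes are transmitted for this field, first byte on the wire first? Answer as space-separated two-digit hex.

29621 in hexadecimal, padded to 16 bits, is 0x73B5.
Split into bytes (most-significant first): 73 B5.
Big-endian stores the most-significant byte at the lowest address.
So the memory order matches the most-significant-first order: 73 B5.

73 B5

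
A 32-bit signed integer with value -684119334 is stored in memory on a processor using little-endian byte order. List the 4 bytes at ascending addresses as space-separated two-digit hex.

Two's complement of -684119334 in 32 bits: 684119334 = 0x28C6D526; invert → 0xD7392AD9; add 1 → 0xD7392ADA.
Split into bytes (most-significant first): D7 39 2A DA.
Little-endian: lowest address holds the least-significant byte.
So at ascending addresses the bytes are DA 2A 39 D7.

DA 2A 39 D7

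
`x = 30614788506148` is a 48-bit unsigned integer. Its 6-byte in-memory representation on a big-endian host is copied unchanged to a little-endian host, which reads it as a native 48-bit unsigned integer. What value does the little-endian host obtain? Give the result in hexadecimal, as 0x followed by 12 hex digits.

0x2402980FD81B

30614788506148 in 48-bit hexadecimal is 0x1BD80F980224.
Stored big-endian, the bytes at ascending addresses are 1B D8 0F 98 02 24.
Read back as little-endian, the first byte is least significant, giving 0x2402980FD81B.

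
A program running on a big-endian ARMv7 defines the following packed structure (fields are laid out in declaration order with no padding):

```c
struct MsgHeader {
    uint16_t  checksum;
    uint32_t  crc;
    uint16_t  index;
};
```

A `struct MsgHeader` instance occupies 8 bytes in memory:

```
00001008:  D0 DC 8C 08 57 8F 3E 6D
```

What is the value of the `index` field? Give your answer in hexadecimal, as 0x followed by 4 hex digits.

`index` follows `checksum` (2 B), `crc` (4 B), so it starts at offset 2 + 4 = 6 and occupies 2 bytes.
Bytes at offsets 6..7: 3E 6D.
Big-endian stores the most-significant byte at the lowest address.
The bytes are already most-significant first: 0x3E6D.

0x3E6D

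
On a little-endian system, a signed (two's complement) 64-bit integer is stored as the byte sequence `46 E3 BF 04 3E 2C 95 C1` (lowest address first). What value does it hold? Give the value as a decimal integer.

Little-endian: lowest address holds the least-significant byte.
Reassemble most-significant byte first: C1 95 2C 3E 04 BF E3 46 → 0xC1952C3E04BFE346.
Top bit is set, so as a signed 64-bit value this is 0xC1952C3E04BFE346 − 2^64 = -4497640007980293306.

-4497640007980293306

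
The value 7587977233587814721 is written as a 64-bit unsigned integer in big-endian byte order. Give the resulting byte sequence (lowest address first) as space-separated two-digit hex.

69 4D E9 17 53 C0 C1 41

7587977233587814721 in hexadecimal, padded to 64 bits, is 0x694DE91753C0C141.
Split into bytes (most-significant first): 69 4D E9 17 53 C0 C1 41.
Big-endian stores the most-significant byte at the lowest address.
So the memory order matches the most-significant-first order: 69 4D E9 17 53 C0 C1 41.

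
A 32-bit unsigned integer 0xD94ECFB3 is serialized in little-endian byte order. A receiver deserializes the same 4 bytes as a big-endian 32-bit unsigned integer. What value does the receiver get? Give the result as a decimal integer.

3016707801

Stored little-endian, the bytes at ascending addresses are B3 CF 4E D9.
Read back as big-endian, the last byte is least significant, giving 0xB3CF4ED9.
0xB3CF4ED9 = 3016707801.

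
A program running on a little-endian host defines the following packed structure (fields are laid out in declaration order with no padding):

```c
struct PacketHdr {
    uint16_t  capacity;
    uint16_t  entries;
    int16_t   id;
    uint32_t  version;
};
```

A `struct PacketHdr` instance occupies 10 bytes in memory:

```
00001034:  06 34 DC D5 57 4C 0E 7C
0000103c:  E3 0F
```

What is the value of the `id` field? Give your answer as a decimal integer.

19543

`id` follows `capacity` (2 B), `entries` (2 B), so it starts at offset 2 + 2 = 4 and occupies 2 bytes.
Bytes at offsets 4..5: 57 4C.
Little-endian: lowest address holds the least-significant byte.
Reassemble most-significant byte first: 4C 57 → 0x4C57.
0x4C57 = 19543.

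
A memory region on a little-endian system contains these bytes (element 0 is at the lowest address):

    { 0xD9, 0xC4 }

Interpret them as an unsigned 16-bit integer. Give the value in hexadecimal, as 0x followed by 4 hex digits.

0xC4D9

Little-endian: lowest address holds the least-significant byte.
Reassemble most-significant byte first: C4 D9 → 0xC4D9.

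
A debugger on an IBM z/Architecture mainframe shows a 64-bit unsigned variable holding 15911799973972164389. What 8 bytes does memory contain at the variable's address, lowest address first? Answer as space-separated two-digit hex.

DC D2 11 C5 A1 AE 3F 25

15911799973972164389 in hexadecimal, padded to 64 bits, is 0xDCD211C5A1AE3F25.
Split into bytes (most-significant first): DC D2 11 C5 A1 AE 3F 25.
In big-endian order the high byte comes first in memory.
So the memory order matches the most-significant-first order: DC D2 11 C5 A1 AE 3F 25.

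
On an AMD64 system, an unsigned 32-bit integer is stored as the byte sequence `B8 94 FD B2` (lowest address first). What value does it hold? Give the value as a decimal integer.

Little-endian stores the least-significant byte at the lowest address.
Reassemble most-significant byte first: B2 FD 94 B8 → 0xB2FD94B8.
0xB2FD94B8 = 3002963128.

3002963128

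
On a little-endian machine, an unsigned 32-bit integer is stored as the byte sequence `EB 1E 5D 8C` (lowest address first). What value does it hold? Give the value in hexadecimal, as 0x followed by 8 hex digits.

0x8C5D1EEB

In little-endian order the low byte comes first in memory.
Reassemble most-significant byte first: 8C 5D 1E EB → 0x8C5D1EEB.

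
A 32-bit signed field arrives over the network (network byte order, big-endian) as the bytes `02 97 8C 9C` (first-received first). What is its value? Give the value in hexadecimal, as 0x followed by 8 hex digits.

In big-endian order the high byte comes first in memory.
The bytes are already most-significant first: 0x02978C9C.

0x02978C9C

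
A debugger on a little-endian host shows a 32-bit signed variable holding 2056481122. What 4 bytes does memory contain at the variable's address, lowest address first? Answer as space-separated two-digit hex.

2056481122 in hexadecimal, padded to 32 bits, is 0x7A936962.
Split into bytes (most-significant first): 7A 93 69 62.
In little-endian order the low byte comes first in memory.
So at ascending addresses the bytes are 62 69 93 7A.

62 69 93 7A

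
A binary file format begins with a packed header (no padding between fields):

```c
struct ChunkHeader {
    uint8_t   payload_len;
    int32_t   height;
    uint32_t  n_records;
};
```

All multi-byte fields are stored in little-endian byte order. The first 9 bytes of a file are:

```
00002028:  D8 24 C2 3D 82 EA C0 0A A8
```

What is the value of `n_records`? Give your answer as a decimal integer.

`n_records` follows `payload_len` (1 B), `height` (4 B), so it starts at offset 1 + 4 = 5 and occupies 4 bytes.
Bytes at offsets 5..8: EA C0 0A A8.
Little-endian: lowest address holds the least-significant byte.
Reassemble most-significant byte first: A8 0A C0 EA → 0xA80AC0EA.
0xA80AC0EA = 2819277034.

2819277034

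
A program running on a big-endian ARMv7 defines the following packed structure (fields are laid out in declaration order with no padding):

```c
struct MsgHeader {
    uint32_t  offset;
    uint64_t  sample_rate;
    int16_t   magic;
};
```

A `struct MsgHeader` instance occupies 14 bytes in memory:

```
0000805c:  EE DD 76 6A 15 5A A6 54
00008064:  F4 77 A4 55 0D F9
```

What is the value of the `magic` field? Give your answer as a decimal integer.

3577

`magic` follows `offset` (4 B), `sample_rate` (8 B), so it starts at offset 4 + 8 = 12 and occupies 2 bytes.
Bytes at offsets 12..13: 0D F9.
Big-endian: lowest address holds the most-significant byte.
The bytes are already most-significant first: 0x0DF9.
0x0DF9 = 3577.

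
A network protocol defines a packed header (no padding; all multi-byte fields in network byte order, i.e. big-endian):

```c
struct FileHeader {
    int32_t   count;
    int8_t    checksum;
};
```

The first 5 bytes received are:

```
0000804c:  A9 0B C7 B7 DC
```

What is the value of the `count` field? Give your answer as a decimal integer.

-1458845769

`count` is the first field, at byte offset 0, occupying 4 bytes.
Bytes at offsets 0..3: A9 0B C7 B7.
Big-endian stores the most-significant byte at the lowest address.
The bytes are already most-significant first: 0xA90BC7B7.
Top bit is set, so as a signed 32-bit value this is 0xA90BC7B7 − 2^32 = -1458845769.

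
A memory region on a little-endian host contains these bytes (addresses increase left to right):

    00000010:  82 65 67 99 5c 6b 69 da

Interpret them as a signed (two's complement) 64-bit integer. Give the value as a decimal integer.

-2708515655431789182

Little-endian: lowest address holds the least-significant byte.
Reassemble most-significant byte first: DA 69 6B 5C 99 67 65 82 → 0xDA696B5C99676582.
Top bit is set, so as a signed 64-bit value this is 0xDA696B5C99676582 − 2^64 = -2708515655431789182.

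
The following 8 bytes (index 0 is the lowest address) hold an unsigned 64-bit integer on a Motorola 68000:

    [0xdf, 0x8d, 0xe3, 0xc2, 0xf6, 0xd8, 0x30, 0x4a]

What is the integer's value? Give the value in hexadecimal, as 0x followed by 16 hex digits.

Big-endian: lowest address holds the most-significant byte.
The bytes are already most-significant first: 0xDF8DE3C2F6D8304A.

0xDF8DE3C2F6D8304A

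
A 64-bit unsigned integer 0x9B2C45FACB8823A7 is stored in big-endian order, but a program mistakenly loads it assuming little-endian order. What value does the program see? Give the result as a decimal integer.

12043620238177414299

Stored big-endian, the bytes at ascending addresses are 9B 2C 45 FA CB 88 23 A7.
Read back as little-endian, the first byte is least significant, giving 0xA72388CBFA452C9B.
0xA72388CBFA452C9B = 12043620238177414299.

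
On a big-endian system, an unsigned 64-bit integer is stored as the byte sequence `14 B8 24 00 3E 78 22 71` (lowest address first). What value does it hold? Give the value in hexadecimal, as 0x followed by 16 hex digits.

0x14B824003E782271

In big-endian order the high byte comes first in memory.
The bytes are already most-significant first: 0x14B824003E782271.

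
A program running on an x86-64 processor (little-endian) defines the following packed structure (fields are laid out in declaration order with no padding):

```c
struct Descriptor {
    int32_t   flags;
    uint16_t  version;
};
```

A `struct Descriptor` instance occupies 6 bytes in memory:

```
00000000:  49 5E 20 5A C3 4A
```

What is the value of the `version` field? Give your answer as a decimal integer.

`version` follows `flags` (4 bytes), so it starts at byte offset 4 and occupies 2 bytes.
Bytes at offsets 4..5: C3 4A.
In little-endian order the low byte comes first in memory.
Reassemble most-significant byte first: 4A C3 → 0x4AC3.
0x4AC3 = 19139.

19139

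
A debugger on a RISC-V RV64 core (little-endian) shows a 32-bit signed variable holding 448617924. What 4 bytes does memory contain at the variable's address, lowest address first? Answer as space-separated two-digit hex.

C4 5D BD 1A

448617924 in hexadecimal, padded to 32 bits, is 0x1ABD5DC4.
Split into bytes (most-significant first): 1A BD 5D C4.
Little-endian stores the least-significant byte at the lowest address.
So at ascending addresses the bytes are C4 5D BD 1A.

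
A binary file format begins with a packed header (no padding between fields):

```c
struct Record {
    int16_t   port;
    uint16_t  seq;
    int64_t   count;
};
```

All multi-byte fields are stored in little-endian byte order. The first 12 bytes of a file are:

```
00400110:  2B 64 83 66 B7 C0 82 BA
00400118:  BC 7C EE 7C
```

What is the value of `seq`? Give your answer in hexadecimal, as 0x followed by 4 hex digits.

0x6683

`seq` follows `port` (2 bytes), so it starts at byte offset 2 and occupies 2 bytes.
Bytes at offsets 2..3: 83 66.
In little-endian order the low byte comes first in memory.
Reassemble most-significant byte first: 66 83 → 0x6683.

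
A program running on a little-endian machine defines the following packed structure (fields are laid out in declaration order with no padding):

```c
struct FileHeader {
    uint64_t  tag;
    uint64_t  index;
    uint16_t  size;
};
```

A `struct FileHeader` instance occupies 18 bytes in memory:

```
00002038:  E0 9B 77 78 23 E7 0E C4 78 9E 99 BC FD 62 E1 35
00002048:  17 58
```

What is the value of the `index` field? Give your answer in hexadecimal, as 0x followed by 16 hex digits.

0x35E162FDBC999E78

`index` follows `tag` (8 bytes), so it starts at byte offset 8 and occupies 8 bytes.
Bytes at offsets 8..15: 78 9E 99 BC FD 62 E1 35.
In little-endian order the low byte comes first in memory.
Reassemble most-significant byte first: 35 E1 62 FD BC 99 9E 78 → 0x35E162FDBC999E78.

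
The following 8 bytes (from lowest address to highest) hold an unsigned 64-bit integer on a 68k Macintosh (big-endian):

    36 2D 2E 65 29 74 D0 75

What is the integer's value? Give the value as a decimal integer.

3903827464022184053

Big-endian: lowest address holds the most-significant byte.
The bytes are already most-significant first: 0x362D2E652974D075.
0x362D2E652974D075 = 3903827464022184053.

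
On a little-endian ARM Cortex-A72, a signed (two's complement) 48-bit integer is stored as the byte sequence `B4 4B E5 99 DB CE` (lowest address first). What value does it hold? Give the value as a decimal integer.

Little-endian stores the least-significant byte at the lowest address.
Reassemble most-significant byte first: CE DB 99 E5 4B B4 → 0xCEDB99E54BB4.
Top bit is set, so as a signed 48-bit value this is 0xCEDB99E54BB4 − 2^48 = -54032401609804.

-54032401609804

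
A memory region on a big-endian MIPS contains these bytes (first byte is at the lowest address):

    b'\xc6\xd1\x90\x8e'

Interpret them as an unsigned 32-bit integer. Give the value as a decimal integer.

Big-endian stores the most-significant byte at the lowest address.
The bytes are already most-significant first: 0xC6D1908E.
0xC6D1908E = 3335622798.

3335622798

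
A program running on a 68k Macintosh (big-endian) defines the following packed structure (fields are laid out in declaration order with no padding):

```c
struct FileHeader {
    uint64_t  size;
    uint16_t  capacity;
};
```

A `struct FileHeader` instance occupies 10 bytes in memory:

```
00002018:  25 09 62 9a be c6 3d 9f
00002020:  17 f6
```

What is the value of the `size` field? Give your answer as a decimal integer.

`size` is the first field, at byte offset 0, occupying 8 bytes.
Bytes at offsets 0..7: 25 09 62 9A BE C6 3D 9F.
Big-endian stores the most-significant byte at the lowest address.
The bytes are already most-significant first: 0x2509629ABEC63D9F.
0x2509629ABEC63D9F = 2668772670958878111.

2668772670958878111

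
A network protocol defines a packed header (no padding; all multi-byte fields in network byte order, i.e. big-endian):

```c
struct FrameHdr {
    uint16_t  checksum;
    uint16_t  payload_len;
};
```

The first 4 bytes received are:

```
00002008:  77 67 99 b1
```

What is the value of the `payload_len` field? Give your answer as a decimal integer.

39345

`payload_len` follows `checksum` (2 bytes), so it starts at byte offset 2 and occupies 2 bytes.
Bytes at offsets 2..3: 99 B1.
Big-endian: lowest address holds the most-significant byte.
The bytes are already most-significant first: 0x99B1.
0x99B1 = 39345.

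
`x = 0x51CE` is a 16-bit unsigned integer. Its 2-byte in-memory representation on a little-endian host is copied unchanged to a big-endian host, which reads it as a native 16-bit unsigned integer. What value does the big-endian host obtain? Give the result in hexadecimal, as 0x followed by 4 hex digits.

Stored little-endian, the bytes at ascending addresses are CE 51.
Read back as big-endian, the last byte is least significant, giving 0xCE51.

0xCE51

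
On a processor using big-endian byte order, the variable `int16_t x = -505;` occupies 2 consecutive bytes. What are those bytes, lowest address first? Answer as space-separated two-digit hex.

FE 07

Two's complement of -505 in 16 bits: 505 = 0x01F9; invert → 0xFE06; add 1 → 0xFE07.
Split into bytes (most-significant first): FE 07.
In big-endian order the high byte comes first in memory.
So the memory order matches the most-significant-first order: FE 07.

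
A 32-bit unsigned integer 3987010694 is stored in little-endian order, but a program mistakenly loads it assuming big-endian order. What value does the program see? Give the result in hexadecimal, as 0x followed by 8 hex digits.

0x86F4A4ED

3987010694 in 32-bit hexadecimal is 0xEDA4F486.
Stored little-endian, the bytes at ascending addresses are 86 F4 A4 ED.
Read back as big-endian, the last byte is least significant, giving 0x86F4A4ED.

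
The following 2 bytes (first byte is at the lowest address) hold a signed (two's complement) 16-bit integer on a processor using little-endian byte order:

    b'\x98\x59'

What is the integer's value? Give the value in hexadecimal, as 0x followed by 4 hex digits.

In little-endian order the low byte comes first in memory.
Reassemble most-significant byte first: 59 98 → 0x5998.

0x5998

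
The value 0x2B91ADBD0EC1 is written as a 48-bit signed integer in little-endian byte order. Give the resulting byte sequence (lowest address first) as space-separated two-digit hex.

Split into bytes (most-significant first): 2B 91 AD BD 0E C1.
Little-endian: lowest address holds the least-significant byte.
So at ascending addresses the bytes are C1 0E BD AD 91 2B.

C1 0E BD AD 91 2B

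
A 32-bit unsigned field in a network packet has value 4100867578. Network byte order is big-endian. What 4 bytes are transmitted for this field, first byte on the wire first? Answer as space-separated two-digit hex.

4100867578 in hexadecimal, padded to 32 bits, is 0xF46E45FA.
Split into bytes (most-significant first): F4 6E 45 FA.
In big-endian order the high byte comes first in memory.
So the memory order matches the most-significant-first order: F4 6E 45 FA.

F4 6E 45 FA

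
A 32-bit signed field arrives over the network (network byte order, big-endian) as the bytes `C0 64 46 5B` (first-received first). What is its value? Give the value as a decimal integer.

-1067170213

Big-endian stores the most-significant byte at the lowest address.
The bytes are already most-significant first: 0xC064465B.
Top bit is set, so as a signed 32-bit value this is 0xC064465B − 2^32 = -1067170213.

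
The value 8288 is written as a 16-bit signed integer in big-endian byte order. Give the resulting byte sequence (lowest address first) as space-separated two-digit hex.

20 60

8288 in hexadecimal, padded to 16 bits, is 0x2060.
Split into bytes (most-significant first): 20 60.
In big-endian order the high byte comes first in memory.
So the memory order matches the most-significant-first order: 20 60.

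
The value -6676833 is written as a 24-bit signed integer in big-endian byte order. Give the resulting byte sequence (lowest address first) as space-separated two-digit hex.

9A 1E 9F

Two's complement of -6676833 in 24 bits: 6676833 = 0x65E161; invert → 0x9A1E9E; add 1 → 0x9A1E9F.
Split into bytes (most-significant first): 9A 1E 9F.
In big-endian order the high byte comes first in memory.
So the memory order matches the most-significant-first order: 9A 1E 9F.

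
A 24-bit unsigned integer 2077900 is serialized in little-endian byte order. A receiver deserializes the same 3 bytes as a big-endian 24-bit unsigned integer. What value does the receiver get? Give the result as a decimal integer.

13415455

2077900 in 24-bit hexadecimal is 0x1FB4CC.
Stored little-endian, the bytes at ascending addresses are CC B4 1F.
Read back as big-endian, the last byte is least significant, giving 0xCCB41F.
0xCCB41F = 13415455.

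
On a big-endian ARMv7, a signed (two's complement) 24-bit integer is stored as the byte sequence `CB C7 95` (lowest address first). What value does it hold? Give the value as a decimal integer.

-3422315

In big-endian order the high byte comes first in memory.
The bytes are already most-significant first: 0xCBC795.
Top bit is set, so as a signed 24-bit value this is 0xCBC795 − 2^24 = -3422315.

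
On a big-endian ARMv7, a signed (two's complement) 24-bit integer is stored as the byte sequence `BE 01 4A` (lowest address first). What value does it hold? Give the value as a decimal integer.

-4325046

In big-endian order the high byte comes first in memory.
The bytes are already most-significant first: 0xBE014A.
Top bit is set, so as a signed 24-bit value this is 0xBE014A − 2^24 = -4325046.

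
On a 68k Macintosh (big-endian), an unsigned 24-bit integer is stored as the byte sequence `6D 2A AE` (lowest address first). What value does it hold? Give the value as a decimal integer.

7154350

Big-endian: lowest address holds the most-significant byte.
The bytes are already most-significant first: 0x6D2AAE.
0x6D2AAE = 7154350.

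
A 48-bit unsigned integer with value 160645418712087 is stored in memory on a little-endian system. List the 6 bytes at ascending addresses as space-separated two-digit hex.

17 FC 1D 2D 1B 92

160645418712087 in hexadecimal, padded to 48 bits, is 0x921B2D1DFC17.
Split into bytes (most-significant first): 92 1B 2D 1D FC 17.
Little-endian: lowest address holds the least-significant byte.
So at ascending addresses the bytes are 17 FC 1D 2D 1B 92.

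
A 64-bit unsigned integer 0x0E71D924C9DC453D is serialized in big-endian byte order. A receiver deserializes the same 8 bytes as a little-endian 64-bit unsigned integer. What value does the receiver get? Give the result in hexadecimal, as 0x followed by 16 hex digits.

Stored big-endian, the bytes at ascending addresses are 0E 71 D9 24 C9 DC 45 3D.
Read back as little-endian, the first byte is least significant, giving 0x3D45DCC924D9710E.

0x3D45DCC924D9710E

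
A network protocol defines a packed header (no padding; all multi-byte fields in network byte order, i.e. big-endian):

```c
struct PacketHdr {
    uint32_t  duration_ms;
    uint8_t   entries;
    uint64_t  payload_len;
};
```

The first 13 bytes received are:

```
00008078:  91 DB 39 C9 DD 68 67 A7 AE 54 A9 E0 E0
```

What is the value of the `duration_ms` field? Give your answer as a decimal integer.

`duration_ms` is the first field, at byte offset 0, occupying 4 bytes.
Bytes at offsets 0..3: 91 DB 39 C9.
Big-endian: lowest address holds the most-significant byte.
The bytes are already most-significant first: 0x91DB39C9.
0x91DB39C9 = 2447063497.

2447063497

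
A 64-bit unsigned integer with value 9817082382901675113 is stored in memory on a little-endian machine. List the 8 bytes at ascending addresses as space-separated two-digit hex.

69 84 99 03 6A 48 3D 88

9817082382901675113 in hexadecimal, padded to 64 bits, is 0x883D486A03998469.
Split into bytes (most-significant first): 88 3D 48 6A 03 99 84 69.
Little-endian stores the least-significant byte at the lowest address.
So at ascending addresses the bytes are 69 84 99 03 6A 48 3D 88.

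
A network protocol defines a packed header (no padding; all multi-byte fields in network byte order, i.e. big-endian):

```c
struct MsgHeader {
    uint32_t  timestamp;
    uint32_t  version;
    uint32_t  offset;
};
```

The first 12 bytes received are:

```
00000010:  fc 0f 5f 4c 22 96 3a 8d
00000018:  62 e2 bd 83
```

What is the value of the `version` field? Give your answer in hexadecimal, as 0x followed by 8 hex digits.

`version` follows `timestamp` (4 bytes), so it starts at byte offset 4 and occupies 4 bytes.
Bytes at offsets 4..7: 22 96 3A 8D.
In big-endian order the high byte comes first in memory.
The bytes are already most-significant first: 0x22963A8D.

0x22963A8D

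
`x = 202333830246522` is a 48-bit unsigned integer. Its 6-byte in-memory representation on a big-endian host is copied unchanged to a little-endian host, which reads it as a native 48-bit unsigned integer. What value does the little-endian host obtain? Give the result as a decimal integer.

135171538159032

202333830246522 in 48-bit hexadecimal is 0xB8058413F07A.
Stored big-endian, the bytes at ascending addresses are B8 05 84 13 F0 7A.
Read back as little-endian, the first byte is least significant, giving 0x7AF0138405B8.
0x7AF0138405B8 = 135171538159032.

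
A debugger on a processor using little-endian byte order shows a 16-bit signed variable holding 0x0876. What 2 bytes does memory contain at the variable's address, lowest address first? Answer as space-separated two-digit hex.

Split into bytes (most-significant first): 08 76.
In little-endian order the low byte comes first in memory.
So at ascending addresses the bytes are 76 08.

76 08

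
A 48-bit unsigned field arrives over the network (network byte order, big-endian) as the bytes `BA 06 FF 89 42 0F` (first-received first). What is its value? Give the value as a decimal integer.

204539219755535

Big-endian: lowest address holds the most-significant byte.
The bytes are already most-significant first: 0xBA06FF89420F.
0xBA06FF89420F = 204539219755535.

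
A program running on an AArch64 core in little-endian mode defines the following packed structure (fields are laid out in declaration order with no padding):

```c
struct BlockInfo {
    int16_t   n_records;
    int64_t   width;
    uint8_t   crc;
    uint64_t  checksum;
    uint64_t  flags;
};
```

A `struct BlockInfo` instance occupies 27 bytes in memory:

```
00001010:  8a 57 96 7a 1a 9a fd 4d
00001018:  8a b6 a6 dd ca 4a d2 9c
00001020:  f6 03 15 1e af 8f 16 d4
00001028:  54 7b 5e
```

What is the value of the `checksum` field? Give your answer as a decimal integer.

1514325053130066653

`checksum` follows `n_records` (2 B), `width` (8 B), `crc` (1 B), so it starts at offset 2 + 8 + 1 = 11 and occupies 8 bytes.
Bytes at offsets 11..18: DD CA 4A D2 9C F6 03 15.
Little-endian stores the least-significant byte at the lowest address.
Reassemble most-significant byte first: 15 03 F6 9C D2 4A CA DD → 0x1503F69CD24ACADD.
0x1503F69CD24ACADD = 1514325053130066653.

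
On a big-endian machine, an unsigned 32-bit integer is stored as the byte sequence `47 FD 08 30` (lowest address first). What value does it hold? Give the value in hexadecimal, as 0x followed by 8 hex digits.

In big-endian order the high byte comes first in memory.
The bytes are already most-significant first: 0x47FD0830.

0x47FD0830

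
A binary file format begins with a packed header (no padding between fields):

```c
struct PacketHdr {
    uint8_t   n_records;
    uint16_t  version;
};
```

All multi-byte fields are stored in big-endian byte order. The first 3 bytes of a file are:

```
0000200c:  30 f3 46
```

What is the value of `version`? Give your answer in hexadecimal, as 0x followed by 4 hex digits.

`version` follows `n_records` (1 byte), so it starts at byte offset 1 and occupies 2 bytes.
Bytes at offsets 1..2: F3 46.
Big-endian stores the most-significant byte at the lowest address.
The bytes are already most-significant first: 0xF346.

0xF346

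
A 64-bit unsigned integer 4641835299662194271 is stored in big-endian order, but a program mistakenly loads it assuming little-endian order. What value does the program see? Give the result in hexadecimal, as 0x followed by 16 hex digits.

4641835299662194271 in 64-bit hexadecimal is 0x406B1C9C8E3BE65F.
Stored big-endian, the bytes at ascending addresses are 40 6B 1C 9C 8E 3B E6 5F.
Read back as little-endian, the first byte is least significant, giving 0x5FE63B8E9C1C6B40.

0x5FE63B8E9C1C6B40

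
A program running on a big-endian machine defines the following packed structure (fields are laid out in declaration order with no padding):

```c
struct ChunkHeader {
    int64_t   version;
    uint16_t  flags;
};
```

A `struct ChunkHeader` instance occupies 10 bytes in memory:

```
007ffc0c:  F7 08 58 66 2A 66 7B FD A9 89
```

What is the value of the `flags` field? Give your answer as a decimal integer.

43401

`flags` follows `version` (8 bytes), so it starts at byte offset 8 and occupies 2 bytes.
Bytes at offsets 8..9: A9 89.
In big-endian order the high byte comes first in memory.
The bytes are already most-significant first: 0xA989.
0xA989 = 43401.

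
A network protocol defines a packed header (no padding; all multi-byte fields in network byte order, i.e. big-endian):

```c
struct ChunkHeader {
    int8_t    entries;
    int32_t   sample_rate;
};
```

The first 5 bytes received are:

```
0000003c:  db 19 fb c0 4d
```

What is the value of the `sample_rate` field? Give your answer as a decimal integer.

435929165

`sample_rate` follows `entries` (1 byte), so it starts at byte offset 1 and occupies 4 bytes.
Bytes at offsets 1..4: 19 FB C0 4D.
In big-endian order the high byte comes first in memory.
The bytes are already most-significant first: 0x19FBC04D.
0x19FBC04D = 435929165.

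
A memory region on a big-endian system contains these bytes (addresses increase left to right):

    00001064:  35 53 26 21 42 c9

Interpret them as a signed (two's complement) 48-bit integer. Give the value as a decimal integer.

In big-endian order the high byte comes first in memory.
The bytes are already most-significant first: 0x3553262142C9.
0x3553262142C9 = 58631238271689.

58631238271689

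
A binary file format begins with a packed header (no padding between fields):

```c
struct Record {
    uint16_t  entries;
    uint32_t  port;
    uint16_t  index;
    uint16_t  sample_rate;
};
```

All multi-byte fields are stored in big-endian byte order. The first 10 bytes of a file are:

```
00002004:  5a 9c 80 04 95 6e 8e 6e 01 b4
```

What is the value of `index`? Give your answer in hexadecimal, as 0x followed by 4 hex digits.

0x8E6E

`index` follows `entries` (2 B), `port` (4 B), so it starts at offset 2 + 4 = 6 and occupies 2 bytes.
Bytes at offsets 6..7: 8E 6E.
Big-endian: lowest address holds the most-significant byte.
The bytes are already most-significant first: 0x8E6E.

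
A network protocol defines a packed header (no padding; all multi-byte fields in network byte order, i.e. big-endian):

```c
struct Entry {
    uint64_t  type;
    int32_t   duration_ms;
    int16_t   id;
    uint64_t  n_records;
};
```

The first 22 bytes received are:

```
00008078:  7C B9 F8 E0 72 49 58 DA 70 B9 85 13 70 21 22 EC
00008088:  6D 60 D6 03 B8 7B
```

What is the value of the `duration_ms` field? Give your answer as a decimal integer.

1891206419

`duration_ms` follows `type` (8 bytes), so it starts at byte offset 8 and occupies 4 bytes.
Bytes at offsets 8..11: 70 B9 85 13.
Big-endian: lowest address holds the most-significant byte.
The bytes are already most-significant first: 0x70B98513.
0x70B98513 = 1891206419.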